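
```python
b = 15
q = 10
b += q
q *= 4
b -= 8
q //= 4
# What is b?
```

Trace:
`b = 15` → b = 15
`q = 10` → q = 10
`b += q` → b = 25
`q *= 4` → q = 40
`b -= 8` → b = 17
`q //= 4` → q = 10
So b = 17

Answer: 17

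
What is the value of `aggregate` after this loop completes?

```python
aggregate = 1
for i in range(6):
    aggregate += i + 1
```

Start at 1, add 1 to 6 = 22
`aggregate` takes the values: 1 → 2 → 4 → 7 → 11 → 16 → 22

Answer: 22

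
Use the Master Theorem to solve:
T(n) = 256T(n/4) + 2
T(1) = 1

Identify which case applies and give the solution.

a=256, b=4, f(n)=2. log_4(256) = 4. Since c=0 < 4, Case 1 applies: T(n) = Θ(n^log_b(a)) = O(n^4).

Answer: O(n^4) - Case 1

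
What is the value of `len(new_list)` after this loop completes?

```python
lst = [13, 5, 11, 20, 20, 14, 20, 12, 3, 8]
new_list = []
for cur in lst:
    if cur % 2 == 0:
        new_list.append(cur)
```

Count even numbers in [13, 5, 11, 20, 20, 14, 20, 12, 3, 8]
`new_list` takes the values: [] → [20] → [20, 20] → [20, 20, 14] → [20, 20, 14, 20] → [20, 20, 14, 20, 12] → [20, 20, 14, 20, 12, 8]
So `len(new_list)` = 6

Answer: 6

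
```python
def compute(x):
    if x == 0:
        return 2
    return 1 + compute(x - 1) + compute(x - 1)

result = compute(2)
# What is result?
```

compute(x) = 1 + 2·compute(x-1), compute(0)=2. Closed form: (2+1)·2^2 - 1 = 11.

Answer: 11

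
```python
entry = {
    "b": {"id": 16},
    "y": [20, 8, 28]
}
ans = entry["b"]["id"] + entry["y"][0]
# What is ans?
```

Trace:
`entry = { ...` → entry = {'b': {'id': 16}, 'y': [20, 8, 28]}
`ans = entry["b"]["id"] + entry["y"][0]` → ans = 36
So ans = 36

Answer: 36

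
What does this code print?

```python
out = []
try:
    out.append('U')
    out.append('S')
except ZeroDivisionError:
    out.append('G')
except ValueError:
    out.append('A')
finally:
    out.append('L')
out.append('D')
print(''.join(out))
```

Execution trace: 'U' (try body) → 'S' (try body, no exception) → 'L' (finally) → 'D' (after the try/except). Output: USLD

Answer: USLD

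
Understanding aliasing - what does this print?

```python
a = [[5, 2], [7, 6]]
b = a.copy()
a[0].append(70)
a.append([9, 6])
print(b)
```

Key concept: shallow copy with nested lists.
Step by step:
`a = [[5, 2], [7, 6]]` → a = [[5, 2], [7, 6]]
`b = a.copy()` → b = [[5, 2], [7, 6]]
`a[0].append(70)` → a = [[5, 2, 70], [7, 6]]; b = [[5, 2, 70], [7, 6]]
`a.append([9, 6])` → a = [[5, 2, 70], [7, 6], [9, 6]]
`print(b)` → prints [[5, 2, 70], [7, 6]]

Answer: [[5, 2, 70], [7, 6]]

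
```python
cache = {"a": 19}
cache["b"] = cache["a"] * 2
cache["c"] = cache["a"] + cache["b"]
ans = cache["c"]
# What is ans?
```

Trace:
`cache = {"a": 19}` → cache = {'a': 19}
`cache["b"] = cache["a"] * 2` → cache = {'a': 19, 'b': 38}
`cache["c"] = cache["a"] + cache["b"]` → cache = {'a': 19, 'b': 38, 'c': 57}
`ans = cache["c"]` → ans = 57
So ans = 57

Answer: 57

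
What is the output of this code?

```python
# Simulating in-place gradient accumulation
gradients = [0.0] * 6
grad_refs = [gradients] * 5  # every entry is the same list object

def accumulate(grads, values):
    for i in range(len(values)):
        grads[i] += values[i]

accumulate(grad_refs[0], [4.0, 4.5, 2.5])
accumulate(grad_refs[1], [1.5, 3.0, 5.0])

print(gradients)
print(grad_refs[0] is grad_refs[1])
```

Key concept: gradient accumulation aliasing.
Step by step:
`gradients = [0.0] * 6` → gradients = [0.0, 0.0, 0.0, 0.0, 0.0, 0.0]
`grad_refs = [gradients] * 5` → grad_refs = [[0.0, 0.0, 0.0, 0.0, 0.0, 0.0], [0.0, 0.0, 0.0, 0.0, 0.0, 0.0], [0.0, 0.0, 0.0, 0.0, 0.0, 0.0], [0.0, 0.0, 0.0, 0.0, 0.0, 0.0], [0.0, 0.0, 0.0, 0.0, 0.0, 0.0]]
`accumulate(grad_refs[0], [4.0, 4.5, 2.5])` → gradients = [4.0, 4.5, 2.5, 0.0, 0.0, 0.0]; grad_refs = [[4.0, 4.5, 2.5, 0.0, 0.0, 0.0], [4.0, 4.5, 2.5, 0.0, 0.0, 0.0], [4.0, 4.5, 2.5, 0.0, 0.0, 0.0], [4.0, 4.5, 2.5, 0.0, 0.0, 0.0], [4.0, 4.5, 2.5, 0.0, 0.0, 0.0]]
`accumulate(grad_refs[1], [1.5, 3.0, 5.0])` → gradients = [5.5, 7.5, 7.5, 0.0, 0.0, 0.0]; grad_refs = [[5.5, 7.5, 7.5, 0.0, 0.0, 0.0], [5.5, 7.5, 7.5, 0.0, 0.0, 0.0], [5.5, 7.5, 7.5, 0.0, 0.0, 0.0], [5.5, 7.5, 7.5, 0.0, 0.0, 0.0], [5.5, 7.5, 7.5, 0.0, 0.0, 0.0]]
`print(gradients)` → prints [5.5, 7.5, 7.5, 0.0, 0.0, 0.0]
`print(grad_refs[0] is grad_refs[1])` → prints True

Answer:
[5.5, 7.5, 7.5, 0.0, 0.0, 0.0]
True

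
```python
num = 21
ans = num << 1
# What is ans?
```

Trace:
`num = 21` → num = 21
`ans = num << 1` → ans = 42
So ans = 42

Answer: 42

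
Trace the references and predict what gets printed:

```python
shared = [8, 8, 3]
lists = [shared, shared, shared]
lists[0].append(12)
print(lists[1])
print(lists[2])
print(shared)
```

Key concept: list of same reference.
Step by step:
`shared = [8, 8, 3]` → shared = [8, 8, 3]
`lists = [shared, shared, shared]` → lists = [[8, 8, 3], [8, 8, 3], [8, 8, 3]]
`lists[0].append(12)` → shared = [8, 8, 3, 12]; lists = [[8, 8, 3, 12], [8, 8, 3, 12], [8, 8, 3, 12]]
`print(lists[1])` → prints [8, 8, 3, 12]
`print(lists[2])` → prints [8, 8, 3, 12]
`print(shared)` → prints [8, 8, 3, 12]

Answer:
[8, 8, 3, 12]
[8, 8, 3, 12]
[8, 8, 3, 12]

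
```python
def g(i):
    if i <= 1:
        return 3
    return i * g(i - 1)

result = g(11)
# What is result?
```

g(11) = 11 * 10 * 9 * 8 * 7 * 6 * 5 * 4 * 3 * 2 * 3 = 119750400

Answer: 119750400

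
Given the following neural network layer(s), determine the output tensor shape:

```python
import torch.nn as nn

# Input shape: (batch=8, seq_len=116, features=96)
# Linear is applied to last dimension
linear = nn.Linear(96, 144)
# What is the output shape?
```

Input: (8, 116, 96) -> Output: (8, 116, 144)

Answer: (8, 116, 144)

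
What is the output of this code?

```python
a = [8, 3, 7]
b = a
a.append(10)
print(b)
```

Key concept: basic list aliasing.
Step by step:
`a = [8, 3, 7]` → a = [8, 3, 7]
`b = a` → b = [8, 3, 7] (same object as a)
`a.append(10)` → a = [8, 3, 7, 10] (same object as b); b = [8, 3, 7, 10] (same object as a)
`print(b)` → prints [8, 3, 7, 10]

Answer: [8, 3, 7, 10]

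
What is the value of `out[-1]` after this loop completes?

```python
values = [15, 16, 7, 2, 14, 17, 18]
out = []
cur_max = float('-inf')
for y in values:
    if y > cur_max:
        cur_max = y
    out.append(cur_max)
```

Running max ends at 18
`out` takes the values: [] → [15] → [15, 16] → [15, 16, 16] → [15, 16, 16, 16] → [15, 16, 16, 16, 16] → [15, 16, 16, 16, 16, 17] → [15, 16, 16, 16, 16, 17, 18]
So `out[-1]` = 18

Answer: 18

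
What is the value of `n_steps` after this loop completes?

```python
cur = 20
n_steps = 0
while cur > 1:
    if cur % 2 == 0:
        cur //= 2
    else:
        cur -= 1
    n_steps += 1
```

Steps to reduce 20 to 1
`n_steps` takes the values: 0 → 1 → 2 → 3 → 4 → 5

Answer: 5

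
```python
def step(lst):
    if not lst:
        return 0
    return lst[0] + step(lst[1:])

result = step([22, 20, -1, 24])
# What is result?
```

22 + 20 + (-1) + 24 + 0 = 65

Answer: 65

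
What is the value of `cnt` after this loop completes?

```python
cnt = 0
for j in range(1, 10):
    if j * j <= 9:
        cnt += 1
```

Count numbers where j² ≤ 9
`cnt` takes the values: 0 → 1 → 2 → 3

Answer: 3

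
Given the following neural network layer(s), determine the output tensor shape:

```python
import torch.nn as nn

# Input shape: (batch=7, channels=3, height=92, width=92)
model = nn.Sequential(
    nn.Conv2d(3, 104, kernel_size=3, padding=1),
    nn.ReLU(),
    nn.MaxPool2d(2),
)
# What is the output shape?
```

Input: (7, 3, 92, 92) -> after Conv2d: (7, 104, 92, 92) -> after ReLU: (7, 104, 92, 92) -> Output: (7, 104, 46, 46)

Answer: (7, 104, 46, 46)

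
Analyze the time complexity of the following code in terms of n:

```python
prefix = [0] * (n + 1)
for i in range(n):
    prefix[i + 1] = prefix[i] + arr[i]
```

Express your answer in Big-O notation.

This is Prefix sum computation. Time complexity: O(n).

Answer: O(n)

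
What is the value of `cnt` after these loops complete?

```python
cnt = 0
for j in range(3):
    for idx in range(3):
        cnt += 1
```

3 * 3 = 9
`cnt` takes the values: 0 → 1 → 2 → 3 → 4 → 5 → 6 → 7 → 8 → 9

Answer: 9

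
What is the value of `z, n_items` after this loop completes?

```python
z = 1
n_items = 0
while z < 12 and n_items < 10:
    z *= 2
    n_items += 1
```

Double until >= 12 or 10 iterations
`z, n_items` takes the values: (1, 0) → (2, 0) → (2, 1) → (4, 1) → (4, 2) → (8, 2) → (8, 3) → (16, 3) → (16, 4)

Answer: 16, 4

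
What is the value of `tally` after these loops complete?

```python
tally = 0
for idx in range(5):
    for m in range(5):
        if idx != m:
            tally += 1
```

5² - 5 (exclude diagonal)
`tally` takes the values: 0 → 1 → 2 → 3 → 4 → 5 → 6 → 7 → 8 → 9 → 10 → 11 → 12 → 13 → 14 → 15 → 16 → 17 → 18 → 19 → 20

Answer: 20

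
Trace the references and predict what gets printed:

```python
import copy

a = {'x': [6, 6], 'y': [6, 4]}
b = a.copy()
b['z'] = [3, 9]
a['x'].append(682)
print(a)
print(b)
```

Key concept: shallow copy of dict with mutable values.
Step by step:
`a = {'x': [6, 6], 'y': [6, 4]}` → a = {'x': [6, 6], 'y': [6, 4]}
`b = a.copy()` → b = {'x': [6, 6], 'y': [6, 4]}
`b['z'] = [3, 9]` → b = {'x': [6, 6], 'y': [6, 4], 'z': [3, 9]}
`a['x'].append(682)` → a = {'x': [6, 6, 682], 'y': [6, 4]}; b = {'x': [6, 6, 682], 'y': [6, 4], 'z': [3, 9]}
`print(a)` → prints {'x': [6, 6, 682], 'y': [6, 4]}
`print(b)` → prints {'x': [6, 6, 682], 'y': [6, 4], 'z': [3, 9]}

Answer:
{'x': [6, 6, 682], 'y': [6, 4]}
{'x': [6, 6, 682], 'y': [6, 4], 'z': [3, 9]}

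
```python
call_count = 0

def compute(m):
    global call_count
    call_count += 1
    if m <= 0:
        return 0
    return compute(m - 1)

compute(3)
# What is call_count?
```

Linear recursion stepping by 1: 4 calls from m=3 down to ≤0.

Answer: 4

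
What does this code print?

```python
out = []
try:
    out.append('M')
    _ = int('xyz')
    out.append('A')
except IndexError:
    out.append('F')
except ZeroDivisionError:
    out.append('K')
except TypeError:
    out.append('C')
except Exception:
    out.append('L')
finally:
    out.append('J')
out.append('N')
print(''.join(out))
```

Execution trace: 'M' (try body) → 'L' (except Exception) → 'J' (finally) → 'N' (after the try/except). Output: MLJN

Answer: MLJN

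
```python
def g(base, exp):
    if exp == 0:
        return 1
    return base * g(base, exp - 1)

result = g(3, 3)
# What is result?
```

g(3, 3) = 3 * 3 * 3 = 27

Answer: 27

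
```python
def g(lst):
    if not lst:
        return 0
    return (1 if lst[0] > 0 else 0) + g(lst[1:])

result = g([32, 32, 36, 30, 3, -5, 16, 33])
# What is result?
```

Count of positive elements in [32, 32, 36, 30, 3, -5, 16, 33] = 7

Answer: 7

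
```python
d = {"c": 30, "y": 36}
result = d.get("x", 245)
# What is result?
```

Trace:
`d = {"c": 30, "y": 36}` → d = {'c': 30, 'y': 36}
`result = d.get("x", 245)` → result = 245
So result = 245

Answer: 245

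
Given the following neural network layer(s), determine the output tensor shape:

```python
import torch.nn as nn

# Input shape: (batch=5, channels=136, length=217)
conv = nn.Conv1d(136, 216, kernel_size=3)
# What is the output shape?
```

Input: (5, 136, 217) -> Output: (5, 216, 215)

Answer: (5, 216, 215)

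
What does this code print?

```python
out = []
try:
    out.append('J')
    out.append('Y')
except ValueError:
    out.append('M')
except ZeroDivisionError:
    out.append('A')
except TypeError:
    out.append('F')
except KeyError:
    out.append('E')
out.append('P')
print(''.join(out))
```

Execution trace: 'J' (try body) → 'Y' (try body, no exception) → 'P' (after the try/except). Output: JYP

Answer: JYP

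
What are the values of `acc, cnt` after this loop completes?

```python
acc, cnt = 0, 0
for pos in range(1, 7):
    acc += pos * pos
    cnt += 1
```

Sum of squares and count
`acc, cnt` takes the values: (0, 0) → (1, 0) → (1, 1) → (5, 1) → (5, 2) → (14, 2) → (14, 3) → (30, 3) → (30, 4) → (55, 4) → (55, 5) → (91, 5) → (91, 6)

Answer: 91, 6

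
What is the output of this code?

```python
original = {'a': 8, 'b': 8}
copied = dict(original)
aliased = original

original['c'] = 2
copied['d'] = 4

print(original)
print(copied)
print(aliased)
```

Key concept: dict() creates copy, assignment creates alias.
Step by step:
`original = {'a': 8, 'b': 8}` → original = {'a': 8, 'b': 8}
`copied = dict(original)` → copied = {'a': 8, 'b': 8}
`aliased = original` → aliased = {'a': 8, 'b': 8} (same object as original)
`original['c'] = 2` → original = {'a': 8, 'b': 8, 'c': 2} (same object as aliased); aliased = {'a': 8, 'b': 8, 'c': 2} (same object as original)
`copied['d'] = 4` → copied = {'a': 8, 'b': 8, 'd': 4}
`print(original)` → prints {'a': 8, 'b': 8, 'c': 2}
`print(copied)` → prints {'a': 8, 'b': 8, 'd': 4}
`print(aliased)` → prints {'a': 8, 'b': 8, 'c': 2}

Answer:
{'a': 8, 'b': 8, 'c': 2}
{'a': 8, 'b': 8, 'd': 4}
{'a': 8, 'b': 8, 'c': 2}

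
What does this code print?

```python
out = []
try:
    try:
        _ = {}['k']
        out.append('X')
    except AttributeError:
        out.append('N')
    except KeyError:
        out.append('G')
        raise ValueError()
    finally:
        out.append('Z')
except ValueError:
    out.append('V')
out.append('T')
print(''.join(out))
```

Execution trace: 'G' (inner except KeyError) → 'Z' (inner finally) → 'V' (outer except ValueError) → 'T' (after the try/except). Output: GZVT

Answer: GZVT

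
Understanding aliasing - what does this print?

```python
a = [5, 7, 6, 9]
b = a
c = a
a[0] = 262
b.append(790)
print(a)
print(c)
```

Key concept: multiple aliases.
Step by step:
`a = [5, 7, 6, 9]` → a = [5, 7, 6, 9]
`b = a` → b = [5, 7, 6, 9] (same object as a)
`c = a` → c = [5, 7, 6, 9] (same object as a, b)
`a[0] = 262` → a = [262, 7, 6, 9] (same object as b, c); b = [262, 7, 6, 9] (same object as a, c); c = [262, 7, 6, 9] (same object as a, b)
`b.append(790)` → a = [262, 7, 6, 9, 790] (same object as b, c); b = [262, 7, 6, 9, 790] (same object as a, c); c = [262, 7, 6, 9, 790] (same object as a, b)
`print(a)` → prints [262, 7, 6, 9, 790]
`print(c)` → prints [262, 7, 6, 9, 790]

Answer:
[262, 7, 6, 9, 790]
[262, 7, 6, 9, 790]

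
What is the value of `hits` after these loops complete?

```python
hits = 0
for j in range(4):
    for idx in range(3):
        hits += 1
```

4 * 3 = 12
`hits` takes the values: 0 → 1 → 2 → 3 → 4 → 5 → 6 → 7 → 8 → 9 → 10 → 11 → 12

Answer: 12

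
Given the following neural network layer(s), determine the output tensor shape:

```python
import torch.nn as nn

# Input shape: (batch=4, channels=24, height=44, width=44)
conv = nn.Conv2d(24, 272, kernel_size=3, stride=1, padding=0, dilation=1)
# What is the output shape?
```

Input: (4, 24, 44, 44) -> Output: (4, 272, 42, 42)

Answer: (4, 272, 42, 42)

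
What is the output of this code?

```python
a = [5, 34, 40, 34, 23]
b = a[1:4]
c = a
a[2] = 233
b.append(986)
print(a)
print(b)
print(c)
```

Key concept: slice vs alias.
Step by step:
`a = [5, 34, 40, 34, 23]` → a = [5, 34, 40, 34, 23]
`b = a[1:4]` → b = [34, 40, 34]
`c = a` → c = [5, 34, 40, 34, 23] (same object as a)
`a[2] = 233` → a = [5, 34, 233, 34, 23] (same object as c); c = [5, 34, 233, 34, 23] (same object as a)
`b.append(986)` → b = [34, 40, 34, 986]
`print(a)` → prints [5, 34, 233, 34, 23]
`print(b)` → prints [34, 40, 34, 986]
`print(c)` → prints [5, 34, 233, 34, 23]

Answer:
[5, 34, 233, 34, 23]
[34, 40, 34, 986]
[5, 34, 233, 34, 23]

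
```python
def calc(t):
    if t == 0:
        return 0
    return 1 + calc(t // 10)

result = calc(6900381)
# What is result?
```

Count of digits of 6900381: 7

Answer: 7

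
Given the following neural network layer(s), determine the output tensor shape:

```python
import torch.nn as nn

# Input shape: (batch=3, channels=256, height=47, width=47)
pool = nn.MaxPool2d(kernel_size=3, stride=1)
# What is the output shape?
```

Input: (3, 256, 47, 47) -> Output: (3, 256, 45, 45)

Answer: (3, 256, 45, 45)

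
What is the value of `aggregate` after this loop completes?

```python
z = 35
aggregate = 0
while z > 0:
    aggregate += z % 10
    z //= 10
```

Sum digits of 35
`aggregate` takes the values: 0 → 5 → 8

Answer: 8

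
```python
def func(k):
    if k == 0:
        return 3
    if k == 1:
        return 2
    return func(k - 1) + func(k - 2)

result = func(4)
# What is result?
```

Build up from base cases: func(0)=3, func(1)=2, func(2)=5, func(3)=7, func(4)=12

Answer: 12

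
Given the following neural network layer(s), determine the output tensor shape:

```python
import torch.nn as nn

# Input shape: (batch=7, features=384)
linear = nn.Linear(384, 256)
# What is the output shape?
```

Input: (7, 384) -> Output: (7, 256)

Answer: (7, 256)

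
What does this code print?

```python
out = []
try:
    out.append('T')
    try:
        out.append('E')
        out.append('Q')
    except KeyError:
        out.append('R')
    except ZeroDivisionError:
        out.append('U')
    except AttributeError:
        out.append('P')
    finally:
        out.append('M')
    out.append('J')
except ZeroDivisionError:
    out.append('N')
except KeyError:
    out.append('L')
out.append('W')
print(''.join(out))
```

Execution trace: 'T' (try body) → 'E' (inner try body) → 'Q' (inner try body, no exception) → 'M' (inner finally) → 'J' (try body, no exception) → 'W' (after the try/except). Output: TEQMJW

Answer: TEQMJW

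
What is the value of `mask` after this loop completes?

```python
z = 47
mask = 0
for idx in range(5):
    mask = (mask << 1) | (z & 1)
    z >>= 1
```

Reverse lowest 5 bits of 47
`mask` takes the values: 0 → 1 → 3 → 7 → 15 → 30

Answer: 30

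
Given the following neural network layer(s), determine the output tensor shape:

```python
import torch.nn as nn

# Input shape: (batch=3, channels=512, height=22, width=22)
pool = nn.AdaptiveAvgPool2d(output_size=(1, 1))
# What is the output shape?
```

Input: (3, 512, 22, 22) -> Output: (3, 512, 1, 1)

Answer: (3, 512, 1, 1)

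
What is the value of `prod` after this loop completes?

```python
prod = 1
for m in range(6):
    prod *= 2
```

2^6 = 64
`prod` takes the values: 1 → 2 → 4 → 8 → 16 → 32 → 64

Answer: 64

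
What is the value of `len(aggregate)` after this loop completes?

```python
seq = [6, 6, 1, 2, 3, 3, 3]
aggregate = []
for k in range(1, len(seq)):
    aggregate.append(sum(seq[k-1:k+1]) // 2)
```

Number of 2-element averages
`aggregate` takes the values: [] → [6] → [6, 3] → [6, 3, 1] → [6, 3, 1, 2] → [6, 3, 1, 2, 3] → [6, 3, 1, 2, 3, 3]
So `len(aggregate)` = 6

Answer: 6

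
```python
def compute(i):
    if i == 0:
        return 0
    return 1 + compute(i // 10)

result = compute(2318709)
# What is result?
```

Count of digits of 2318709: 7

Answer: 7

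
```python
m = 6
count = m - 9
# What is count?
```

Trace:
`m = 6` → m = 6
`count = m - 9` → count = -3
So count = -3

Answer: -3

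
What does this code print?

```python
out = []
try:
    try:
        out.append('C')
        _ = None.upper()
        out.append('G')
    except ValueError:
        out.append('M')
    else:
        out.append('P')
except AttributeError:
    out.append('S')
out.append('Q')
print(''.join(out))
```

Execution trace: 'C' (try body) → 'S' (outer except AttributeError) → 'Q' (after the try/except). Output: CSQ

Answer: CSQ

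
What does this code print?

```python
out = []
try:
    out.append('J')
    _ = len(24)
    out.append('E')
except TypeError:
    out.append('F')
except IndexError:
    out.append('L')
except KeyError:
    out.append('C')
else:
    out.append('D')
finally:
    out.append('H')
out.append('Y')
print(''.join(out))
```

Execution trace: 'J' (try body) → 'F' (except TypeError) → 'H' (finally) → 'Y' (after the try/except). Output: JFHY

Answer: JFHY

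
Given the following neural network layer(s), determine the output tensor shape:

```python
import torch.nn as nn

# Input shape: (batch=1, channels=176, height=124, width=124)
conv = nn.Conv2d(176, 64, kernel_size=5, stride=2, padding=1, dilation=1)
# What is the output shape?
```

Input: (1, 176, 124, 124) -> Output: (1, 64, 61, 61)

Answer: (1, 64, 61, 61)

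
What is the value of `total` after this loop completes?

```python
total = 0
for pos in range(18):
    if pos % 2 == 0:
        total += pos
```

Sum of even numbers 0 to 17
`total` takes the values: 0 → 2 → 6 → 12 → 20 → 30 → 42 → 56 → 72

Answer: 72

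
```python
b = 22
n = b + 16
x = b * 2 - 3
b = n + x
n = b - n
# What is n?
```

Trace:
`b = 22` → b = 22
`n = b + 16` → n = 38
`x = b * 2 - 3` → x = 41
`b = n + x` → b = 79
`n = b - n` → n = 41
So n = 41

Answer: 41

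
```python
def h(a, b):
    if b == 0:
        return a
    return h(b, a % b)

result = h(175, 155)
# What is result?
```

h(175, 155) -> h(155, 20) -> h(20, 15) -> h(15, 5) -> h(5, 0) -> 5

Answer: 5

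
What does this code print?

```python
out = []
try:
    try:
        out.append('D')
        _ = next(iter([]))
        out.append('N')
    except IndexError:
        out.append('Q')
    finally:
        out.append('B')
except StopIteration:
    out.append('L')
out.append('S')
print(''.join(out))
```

Execution trace: 'D' (inner try body) → 'B' (inner finally) → 'L' (outer except StopIteration) → 'S' (after the try/except). Output: DBLS

Answer: DBLS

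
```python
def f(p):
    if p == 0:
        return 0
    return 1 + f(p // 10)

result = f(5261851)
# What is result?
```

Count of digits of 5261851: 7

Answer: 7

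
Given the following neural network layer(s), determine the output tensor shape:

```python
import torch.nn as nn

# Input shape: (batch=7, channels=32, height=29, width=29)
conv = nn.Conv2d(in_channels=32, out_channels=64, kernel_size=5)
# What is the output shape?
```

Input: (7, 32, 29, 29) -> Output: (7, 64, 25, 25)

Answer: (7, 64, 25, 25)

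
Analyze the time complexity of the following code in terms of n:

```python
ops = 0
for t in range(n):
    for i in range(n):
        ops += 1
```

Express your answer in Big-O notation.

Each loop level contributes: n × n. Multiplying the contributions gives O(n^2).

Answer: O(n^2)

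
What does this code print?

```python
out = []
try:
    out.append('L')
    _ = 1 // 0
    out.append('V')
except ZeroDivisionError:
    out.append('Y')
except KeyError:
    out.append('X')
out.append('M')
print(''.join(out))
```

Execution trace: 'L' (try body) → 'Y' (except ZeroDivisionError) → 'M' (after the try/except). Output: LYM

Answer: LYM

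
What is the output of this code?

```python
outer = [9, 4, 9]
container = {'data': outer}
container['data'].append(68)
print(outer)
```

Key concept: dict holds reference to list.
Step by step:
`outer = [9, 4, 9]` → outer = [9, 4, 9]
`container = {'data': outer}` → container = {'data': [9, 4, 9]}
`container['data'].append(68)` → outer = [9, 4, 9, 68]; container = {'data': [9, 4, 9, 68]}
`print(outer)` → prints [9, 4, 9, 68]

Answer: [9, 4, 9, 68]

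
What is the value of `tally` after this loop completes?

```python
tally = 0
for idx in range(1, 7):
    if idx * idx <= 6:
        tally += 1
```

Count numbers where idx² ≤ 6
`tally` takes the values: 0 → 1 → 2

Answer: 2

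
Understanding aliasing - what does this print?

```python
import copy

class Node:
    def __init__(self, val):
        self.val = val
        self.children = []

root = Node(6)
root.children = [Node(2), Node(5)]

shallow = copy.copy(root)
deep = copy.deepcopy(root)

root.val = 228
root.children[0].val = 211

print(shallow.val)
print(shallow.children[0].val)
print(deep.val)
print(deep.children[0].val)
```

Key concept: deep copy with custom objects.
Step by step:
`root = Node(6)` → root = Node(val=6, children=[])
`root.children = [Node(2), Node(5)]` → root = Node(val=6, children=[Node(val=2, children=[]), Node(val=5, children=[])])
`shallow = copy.copy(root)` → shallow = Node(val=6, children=[Node(val=2, children=[]), Node(val=5, children=[])])
`deep = copy.deepcopy(root)` → deep = Node(val=6, children=[Node(val=2, children=[]), Node(val=5, children=[])])
`root.val = 228` → root = Node(val=228, children=[Node(val=2, children=[]), Node(val=5, children=[])])
`root.children[0].val = 211` → root = Node(val=228, children=[Node(val=211, children=[]), Node(val=5, children=[])]); shallow = Node(val=6, children=[Node(val=211, children=[]), Node(val=5, children=[])])
`print(shallow.val)` → prints 6
`print(shallow.children[0].val)` → prints 211
`print(deep.val)` → prints 6
`print(deep.children[0].val)` → prints 2

Answer:
6
211
6
2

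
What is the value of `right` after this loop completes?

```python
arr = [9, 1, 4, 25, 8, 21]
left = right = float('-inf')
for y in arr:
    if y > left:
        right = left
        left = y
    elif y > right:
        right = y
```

Second largest (with repeats) in [9, 1, 4, 25, 8, 21]
`right` takes the values: -inf → 1 → 4 → 9 → 21

Answer: 21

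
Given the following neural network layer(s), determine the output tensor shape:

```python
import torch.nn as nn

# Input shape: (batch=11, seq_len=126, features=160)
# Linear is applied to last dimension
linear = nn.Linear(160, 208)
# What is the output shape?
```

Input: (11, 126, 160) -> Output: (11, 126, 208)

Answer: (11, 126, 208)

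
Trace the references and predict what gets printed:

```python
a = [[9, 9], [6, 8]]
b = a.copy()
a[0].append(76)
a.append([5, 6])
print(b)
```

Key concept: shallow copy with nested lists.
Step by step:
`a = [[9, 9], [6, 8]]` → a = [[9, 9], [6, 8]]
`b = a.copy()` → b = [[9, 9], [6, 8]]
`a[0].append(76)` → a = [[9, 9, 76], [6, 8]]; b = [[9, 9, 76], [6, 8]]
`a.append([5, 6])` → a = [[9, 9, 76], [6, 8], [5, 6]]
`print(b)` → prints [[9, 9, 76], [6, 8]]

Answer: [[9, 9, 76], [6, 8]]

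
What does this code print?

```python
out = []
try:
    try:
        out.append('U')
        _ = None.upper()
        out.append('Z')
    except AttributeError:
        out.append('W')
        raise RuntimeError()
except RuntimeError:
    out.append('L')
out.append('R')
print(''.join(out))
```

Execution trace: 'U' (try body) → 'W' (except AttributeError) → 'L' (outer except RuntimeError) → 'R' (after the try/except). Output: UWLR

Answer: UWLR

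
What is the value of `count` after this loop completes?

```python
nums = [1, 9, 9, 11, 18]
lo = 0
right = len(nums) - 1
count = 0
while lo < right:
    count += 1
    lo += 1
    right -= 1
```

Iterations until pointers meet (list length 5)
`count` takes the values: 0 → 1 → 2

Answer: 2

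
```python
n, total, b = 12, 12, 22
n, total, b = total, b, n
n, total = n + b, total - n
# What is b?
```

Trace:
`n, total, b = 12, 12, 22` → n = 12; total = 12; b = 22
`n, total, b = total, b, n` → n = 12; total = 22; b = 12
`n, total = n + b, total - n` → n = 24; total = 10
So b = 12

Answer: 12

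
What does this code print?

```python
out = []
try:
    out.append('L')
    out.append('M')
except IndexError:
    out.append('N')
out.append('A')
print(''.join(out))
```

Execution trace: 'L' (try body) → 'M' (try body, no exception) → 'A' (after the try/except). Output: LMA

Answer: LMA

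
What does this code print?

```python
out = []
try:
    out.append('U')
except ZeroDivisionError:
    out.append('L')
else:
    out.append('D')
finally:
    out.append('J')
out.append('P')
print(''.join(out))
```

Execution trace: 'U' (try body, no exception) → 'D' (else) → 'J' (finally) → 'P' (after the try/except). Output: UDJP

Answer: UDJP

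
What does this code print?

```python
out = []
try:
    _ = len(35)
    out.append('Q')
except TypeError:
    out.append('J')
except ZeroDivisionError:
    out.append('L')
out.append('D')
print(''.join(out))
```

Execution trace: 'J' (except TypeError) → 'D' (after the try/except). Output: JD

Answer: JD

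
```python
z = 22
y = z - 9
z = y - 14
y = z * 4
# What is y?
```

Trace:
`z = 22` → z = 22
`y = z - 9` → y = 13
`z = y - 14` → z = -1
`y = z * 4` → y = -4
So y = -4

Answer: -4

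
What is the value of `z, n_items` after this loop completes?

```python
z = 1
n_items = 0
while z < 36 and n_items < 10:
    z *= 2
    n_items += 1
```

Double until >= 36 or 10 iterations
`z, n_items` takes the values: (1, 0) → (2, 0) → (2, 1) → (4, 1) → (4, 2) → (8, 2) → (8, 3) → (16, 3) → (16, 4) → (32, 4) → (32, 5) → (64, 5) → (64, 6)

Answer: 64, 6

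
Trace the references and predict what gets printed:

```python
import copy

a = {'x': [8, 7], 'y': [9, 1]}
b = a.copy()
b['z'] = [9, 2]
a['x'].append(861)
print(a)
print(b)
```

Key concept: shallow copy of dict with mutable values.
Step by step:
`a = {'x': [8, 7], 'y': [9, 1]}` → a = {'x': [8, 7], 'y': [9, 1]}
`b = a.copy()` → b = {'x': [8, 7], 'y': [9, 1]}
`b['z'] = [9, 2]` → b = {'x': [8, 7], 'y': [9, 1], 'z': [9, 2]}
`a['x'].append(861)` → a = {'x': [8, 7, 861], 'y': [9, 1]}; b = {'x': [8, 7, 861], 'y': [9, 1], 'z': [9, 2]}
`print(a)` → prints {'x': [8, 7, 861], 'y': [9, 1]}
`print(b)` → prints {'x': [8, 7, 861], 'y': [9, 1], 'z': [9, 2]}

Answer:
{'x': [8, 7, 861], 'y': [9, 1]}
{'x': [8, 7, 861], 'y': [9, 1], 'z': [9, 2]}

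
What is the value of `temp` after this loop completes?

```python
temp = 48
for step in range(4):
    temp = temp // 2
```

Halve 4 times: 48 // 2^4 = 3
`temp` takes the values: 48 → 24 → 12 → 6 → 3

Answer: 3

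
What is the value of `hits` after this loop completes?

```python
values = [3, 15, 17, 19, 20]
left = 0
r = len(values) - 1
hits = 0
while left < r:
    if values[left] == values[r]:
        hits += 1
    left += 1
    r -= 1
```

Count matching pairs from ends
`hits` takes the values: 0

Answer: 0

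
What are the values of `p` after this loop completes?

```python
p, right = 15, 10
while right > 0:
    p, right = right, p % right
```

GCD of 15 and 10
`p` takes the values: 15 → 10 → 5

Answer: 5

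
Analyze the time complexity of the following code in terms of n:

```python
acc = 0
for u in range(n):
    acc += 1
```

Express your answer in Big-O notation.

Each loop level contributes: n. Multiplying the contributions gives O(n).

Answer: O(n)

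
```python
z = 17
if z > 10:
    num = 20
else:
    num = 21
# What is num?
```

Trace:
`z = 17` → z = 17
`if z > 10: ...` → z > 10 is True → num = 20
So num = 20

Answer: 20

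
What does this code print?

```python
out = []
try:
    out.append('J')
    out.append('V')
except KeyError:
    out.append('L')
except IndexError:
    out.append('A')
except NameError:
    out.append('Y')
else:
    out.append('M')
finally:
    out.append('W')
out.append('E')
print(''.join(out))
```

Execution trace: 'J' (try body) → 'V' (try body, no exception) → 'M' (else) → 'W' (finally) → 'E' (after the try/except). Output: JVMWE

Answer: JVMWE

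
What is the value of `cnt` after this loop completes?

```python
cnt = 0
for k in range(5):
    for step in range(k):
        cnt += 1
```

Triangle number: 0+1+2+...+4
`cnt` takes the values: 0 → 1 → 2 → 3 → 4 → 5 → 6 → 7 → 8 → 9 → 10

Answer: 10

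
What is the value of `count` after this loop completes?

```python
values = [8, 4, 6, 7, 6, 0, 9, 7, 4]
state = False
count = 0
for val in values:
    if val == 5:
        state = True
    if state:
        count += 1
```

Count elements after first 5 in [8, 4, 6, 7, 6, 0, 9, 7, 4]
`count` takes the values: 0

Answer: 0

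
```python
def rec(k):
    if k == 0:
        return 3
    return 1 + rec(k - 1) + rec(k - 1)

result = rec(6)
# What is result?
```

rec(k) = 1 + 2·rec(k-1), rec(0)=3. Closed form: (3+1)·2^6 - 1 = 255.

Answer: 255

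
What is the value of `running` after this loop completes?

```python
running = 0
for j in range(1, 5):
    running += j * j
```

Sum of squares 1² to 4² = 30
`running` takes the values: 0 → 1 → 5 → 14 → 30

Answer: 30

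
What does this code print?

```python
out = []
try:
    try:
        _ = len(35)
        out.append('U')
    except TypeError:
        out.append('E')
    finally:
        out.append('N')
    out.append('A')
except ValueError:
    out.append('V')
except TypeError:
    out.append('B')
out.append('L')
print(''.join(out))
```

Execution trace: 'E' (inner except TypeError) → 'N' (inner finally) → 'A' (try body, no exception) → 'L' (after the try/except). Output: ENAL

Answer: ENAL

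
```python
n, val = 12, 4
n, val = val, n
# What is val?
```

Trace:
`n, val = 12, 4` → n = 12; val = 4
`n, val = val, n` → n = 4; val = 12
So val = 12

Answer: 12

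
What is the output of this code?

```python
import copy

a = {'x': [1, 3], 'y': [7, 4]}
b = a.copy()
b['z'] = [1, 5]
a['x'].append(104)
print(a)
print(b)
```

Key concept: shallow copy of dict with mutable values.
Step by step:
`a = {'x': [1, 3], 'y': [7, 4]}` → a = {'x': [1, 3], 'y': [7, 4]}
`b = a.copy()` → b = {'x': [1, 3], 'y': [7, 4]}
`b['z'] = [1, 5]` → b = {'x': [1, 3], 'y': [7, 4], 'z': [1, 5]}
`a['x'].append(104)` → a = {'x': [1, 3, 104], 'y': [7, 4]}; b = {'x': [1, 3, 104], 'y': [7, 4], 'z': [1, 5]}
`print(a)` → prints {'x': [1, 3, 104], 'y': [7, 4]}
`print(b)` → prints {'x': [1, 3, 104], 'y': [7, 4], 'z': [1, 5]}

Answer:
{'x': [1, 3, 104], 'y': [7, 4]}
{'x': [1, 3, 104], 'y': [7, 4], 'z': [1, 5]}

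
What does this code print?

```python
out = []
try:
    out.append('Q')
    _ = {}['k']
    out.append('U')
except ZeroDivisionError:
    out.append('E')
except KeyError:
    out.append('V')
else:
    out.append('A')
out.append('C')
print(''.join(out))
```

Execution trace: 'Q' (try body) → 'V' (except KeyError) → 'C' (after the try/except). Output: QVC

Answer: QVC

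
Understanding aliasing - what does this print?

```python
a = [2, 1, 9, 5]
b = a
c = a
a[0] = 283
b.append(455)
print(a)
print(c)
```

Key concept: multiple aliases.
Step by step:
`a = [2, 1, 9, 5]` → a = [2, 1, 9, 5]
`b = a` → b = [2, 1, 9, 5] (same object as a)
`c = a` → c = [2, 1, 9, 5] (same object as a, b)
`a[0] = 283` → a = [283, 1, 9, 5] (same object as b, c); b = [283, 1, 9, 5] (same object as a, c); c = [283, 1, 9, 5] (same object as a, b)
`b.append(455)` → a = [283, 1, 9, 5, 455] (same object as b, c); b = [283, 1, 9, 5, 455] (same object as a, c); c = [283, 1, 9, 5, 455] (same object as a, b)
`print(a)` → prints [283, 1, 9, 5, 455]
`print(c)` → prints [283, 1, 9, 5, 455]

Answer:
[283, 1, 9, 5, 455]
[283, 1, 9, 5, 455]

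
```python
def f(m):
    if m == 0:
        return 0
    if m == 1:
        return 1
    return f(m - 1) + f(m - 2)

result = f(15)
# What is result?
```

Build up from base cases: f(0)=0, f(1)=1, f(2)=1, f(3)=2, f(4)=3, f(5)=5, f(6)=8, ..., f(15)=610

Answer: 610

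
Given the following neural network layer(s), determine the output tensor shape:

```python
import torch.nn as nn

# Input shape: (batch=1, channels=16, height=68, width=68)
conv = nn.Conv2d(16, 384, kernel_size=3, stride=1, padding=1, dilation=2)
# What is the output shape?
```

Input: (1, 16, 68, 68) -> Output: (1, 384, 66, 66)

Answer: (1, 384, 66, 66)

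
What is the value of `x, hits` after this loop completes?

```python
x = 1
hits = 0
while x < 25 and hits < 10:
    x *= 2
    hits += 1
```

Double until >= 25 or 10 iterations
`x, hits` takes the values: (1, 0) → (2, 0) → (2, 1) → (4, 1) → (4, 2) → (8, 2) → (8, 3) → (16, 3) → (16, 4) → (32, 4) → (32, 5)

Answer: 32, 5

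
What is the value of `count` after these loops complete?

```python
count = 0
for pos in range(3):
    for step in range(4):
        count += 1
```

3 * 4 = 12
`count` takes the values: 0 → 1 → 2 → 3 → 4 → 5 → 6 → 7 → 8 → 9 → 10 → 11 → 12

Answer: 12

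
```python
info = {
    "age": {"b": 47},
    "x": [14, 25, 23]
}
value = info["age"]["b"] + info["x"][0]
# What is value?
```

Trace:
`info = { ...` → info = {'age': {'b': 47}, 'x': [14, 25, 23]}
`value = info["age"]["b"] + info["x"][0]` → value = 61
So value = 61

Answer: 61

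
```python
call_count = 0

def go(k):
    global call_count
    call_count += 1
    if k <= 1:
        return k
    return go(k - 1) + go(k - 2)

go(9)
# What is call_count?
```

Calls(k) = 1 + Calls(k-1) + Calls(k-2); Calls(0)=Calls(1)=1. For k=9 this gives 109.

Answer: 109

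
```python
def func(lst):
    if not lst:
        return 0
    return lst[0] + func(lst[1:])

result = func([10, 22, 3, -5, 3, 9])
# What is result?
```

10 + 22 + 3 + (-5) + 3 + 9 + 0 = 42

Answer: 42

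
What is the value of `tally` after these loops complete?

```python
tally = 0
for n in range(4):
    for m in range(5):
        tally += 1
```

4 * 5 = 20
`tally` takes the values: 0 → 1 → 2 → 3 → 4 → 5 → 6 → 7 → 8 → 9 → 10 → 11 → 12 → 13 → 14 → 15 → 16 → 17 → 18 → 19 → 20

Answer: 20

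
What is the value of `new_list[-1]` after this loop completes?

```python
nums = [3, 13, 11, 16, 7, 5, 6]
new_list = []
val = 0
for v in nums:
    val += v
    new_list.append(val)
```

Cumulative sum ends at 61
`new_list` takes the values: [] → [3] → [3, 16] → [3, 16, 27] → [3, 16, 27, 43] → [3, 16, 27, 43, 50] → [3, 16, 27, 43, 50, 55] → [3, 16, 27, 43, 50, 55, 61]
So `new_list[-1]` = 61

Answer: 61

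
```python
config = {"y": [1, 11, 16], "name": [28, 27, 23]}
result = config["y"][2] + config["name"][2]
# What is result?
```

Trace:
`config = {"y": [1, 11, 16], "name": [28, 27, 23]}` → config = {'y': [1, 11, 16], 'name': [28, 27, 23]}
`result = config["y"][2] + config["name"][2]` → result = 39
So result = 39

Answer: 39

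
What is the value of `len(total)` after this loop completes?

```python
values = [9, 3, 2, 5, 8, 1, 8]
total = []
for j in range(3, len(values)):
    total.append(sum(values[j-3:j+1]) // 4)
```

Number of 4-element averages
`total` takes the values: [] → [4] → [4, 4] → [4, 4, 4] → [4, 4, 4, 5]
So `len(total)` = 4

Answer: 4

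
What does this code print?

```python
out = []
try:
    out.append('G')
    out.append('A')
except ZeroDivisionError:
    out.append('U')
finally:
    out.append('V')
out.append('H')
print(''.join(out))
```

Execution trace: 'G' (try body) → 'A' (try body, no exception) → 'V' (finally) → 'H' (after the try/except). Output: GAVH

Answer: GAVH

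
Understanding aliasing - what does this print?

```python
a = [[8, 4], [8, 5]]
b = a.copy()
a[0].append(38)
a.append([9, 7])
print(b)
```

Key concept: shallow copy with nested lists.
Step by step:
`a = [[8, 4], [8, 5]]` → a = [[8, 4], [8, 5]]
`b = a.copy()` → b = [[8, 4], [8, 5]]
`a[0].append(38)` → a = [[8, 4, 38], [8, 5]]; b = [[8, 4, 38], [8, 5]]
`a.append([9, 7])` → a = [[8, 4, 38], [8, 5], [9, 7]]
`print(b)` → prints [[8, 4, 38], [8, 5]]

Answer: [[8, 4, 38], [8, 5]]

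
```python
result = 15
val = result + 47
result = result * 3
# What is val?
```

Trace:
`result = 15` → result = 15
`val = result + 47` → val = 62
`result = result * 3` → result = 45
So val = 62

Answer: 62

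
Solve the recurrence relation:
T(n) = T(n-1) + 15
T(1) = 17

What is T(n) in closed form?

Unrolling: T(n) = T(1) + 15·(n-1) = 17 + 15(n-1) = 15n + 2.

Answer: T(n) = 15n + 2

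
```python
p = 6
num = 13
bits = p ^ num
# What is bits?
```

Trace:
`p = 6` → p = 6
`num = 13` → num = 13
`bits = p ^ num` → bits = 11
So bits = 11

Answer: 11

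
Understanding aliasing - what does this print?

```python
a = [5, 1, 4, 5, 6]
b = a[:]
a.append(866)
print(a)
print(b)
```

Key concept: slice [:] creates copy.
Step by step:
`a = [5, 1, 4, 5, 6]` → a = [5, 1, 4, 5, 6]
`b = a[:]` → b = [5, 1, 4, 5, 6]
`a.append(866)` → a = [5, 1, 4, 5, 6, 866]
`print(a)` → prints [5, 1, 4, 5, 6, 866]
`print(b)` → prints [5, 1, 4, 5, 6]

Answer:
[5, 1, 4, 5, 6, 866]
[5, 1, 4, 5, 6]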